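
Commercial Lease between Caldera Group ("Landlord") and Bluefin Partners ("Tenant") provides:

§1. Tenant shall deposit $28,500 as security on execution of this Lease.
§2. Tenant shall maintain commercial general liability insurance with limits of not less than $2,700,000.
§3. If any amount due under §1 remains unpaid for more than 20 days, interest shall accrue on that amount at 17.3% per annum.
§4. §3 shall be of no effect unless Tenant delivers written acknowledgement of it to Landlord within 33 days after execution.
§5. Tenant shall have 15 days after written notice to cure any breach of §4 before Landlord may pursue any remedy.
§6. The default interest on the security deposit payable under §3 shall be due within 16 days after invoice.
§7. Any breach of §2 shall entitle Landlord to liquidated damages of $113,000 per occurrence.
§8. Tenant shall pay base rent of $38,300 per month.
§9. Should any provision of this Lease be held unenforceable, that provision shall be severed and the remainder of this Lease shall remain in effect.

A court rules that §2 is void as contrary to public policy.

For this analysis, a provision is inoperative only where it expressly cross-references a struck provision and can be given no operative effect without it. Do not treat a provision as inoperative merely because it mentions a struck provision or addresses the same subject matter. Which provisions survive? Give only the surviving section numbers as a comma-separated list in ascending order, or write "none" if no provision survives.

1, 3, 4, 5, 6, 8, 9

§2 is struck. The whole of §7 is the liquidated-damages amount, defined by reference to §2, so §7 cannot stand once §2 is removed. §9 is a severability clause and preserves every provision that can still be given independent effect. That leaves §1, §3, §4, §5, §6, §8, and §9 in effect.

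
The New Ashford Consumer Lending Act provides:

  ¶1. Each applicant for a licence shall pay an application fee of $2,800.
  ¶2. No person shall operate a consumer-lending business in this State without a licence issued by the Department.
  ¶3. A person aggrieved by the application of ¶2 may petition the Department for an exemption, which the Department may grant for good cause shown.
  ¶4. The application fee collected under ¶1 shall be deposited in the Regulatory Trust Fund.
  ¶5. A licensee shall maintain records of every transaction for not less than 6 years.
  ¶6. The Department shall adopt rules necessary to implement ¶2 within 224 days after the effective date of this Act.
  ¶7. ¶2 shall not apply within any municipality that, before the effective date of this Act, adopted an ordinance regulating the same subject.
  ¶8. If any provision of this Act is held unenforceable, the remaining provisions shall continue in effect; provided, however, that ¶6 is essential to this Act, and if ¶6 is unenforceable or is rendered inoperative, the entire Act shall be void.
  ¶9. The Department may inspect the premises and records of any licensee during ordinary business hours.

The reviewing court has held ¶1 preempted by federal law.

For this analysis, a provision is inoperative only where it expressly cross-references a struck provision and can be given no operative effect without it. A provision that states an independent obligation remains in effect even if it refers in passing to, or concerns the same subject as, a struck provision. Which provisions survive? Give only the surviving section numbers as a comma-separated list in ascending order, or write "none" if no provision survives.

2, 3, 5, 6, 7, 8, 9

¶1 is struck. The whole of ¶4 is the disposition of the application fee, defined by reference to ¶1, so ¶4 cannot stand once ¶1 is removed. ¶8 makes ¶6 an essential term, but ¶6 is unaffected, so the severability proviso in ¶8 preserves the remaining provisions. ¶2, ¶3, ¶5, ¶6, ¶7, ¶8, and ¶9 remain in effect.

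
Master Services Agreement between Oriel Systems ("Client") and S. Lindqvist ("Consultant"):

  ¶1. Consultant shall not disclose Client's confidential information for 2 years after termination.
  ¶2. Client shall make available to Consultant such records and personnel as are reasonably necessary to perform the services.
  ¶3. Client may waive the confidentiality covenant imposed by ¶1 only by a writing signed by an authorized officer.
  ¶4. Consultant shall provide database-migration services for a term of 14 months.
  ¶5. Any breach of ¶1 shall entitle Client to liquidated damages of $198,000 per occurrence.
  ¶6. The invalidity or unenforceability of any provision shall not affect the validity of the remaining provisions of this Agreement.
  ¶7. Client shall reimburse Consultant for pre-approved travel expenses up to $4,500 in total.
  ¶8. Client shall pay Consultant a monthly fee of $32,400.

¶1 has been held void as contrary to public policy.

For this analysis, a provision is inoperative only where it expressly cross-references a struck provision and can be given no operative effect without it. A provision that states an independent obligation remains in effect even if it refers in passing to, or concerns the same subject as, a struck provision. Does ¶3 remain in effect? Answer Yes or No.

No

¶1 is struck. ¶3 operates only by reference to ¶1, so it falls with ¶1. ¶5 has no operative effect of its own apart from ¶1 and is therefore inoperative. Under the severability clause in ¶6, the remaining provisions continue in force. ¶2, ¶4, ¶6, ¶7, and ¶8 remain in effect. ¶3 is among the inoperative provisions, so the answer is no.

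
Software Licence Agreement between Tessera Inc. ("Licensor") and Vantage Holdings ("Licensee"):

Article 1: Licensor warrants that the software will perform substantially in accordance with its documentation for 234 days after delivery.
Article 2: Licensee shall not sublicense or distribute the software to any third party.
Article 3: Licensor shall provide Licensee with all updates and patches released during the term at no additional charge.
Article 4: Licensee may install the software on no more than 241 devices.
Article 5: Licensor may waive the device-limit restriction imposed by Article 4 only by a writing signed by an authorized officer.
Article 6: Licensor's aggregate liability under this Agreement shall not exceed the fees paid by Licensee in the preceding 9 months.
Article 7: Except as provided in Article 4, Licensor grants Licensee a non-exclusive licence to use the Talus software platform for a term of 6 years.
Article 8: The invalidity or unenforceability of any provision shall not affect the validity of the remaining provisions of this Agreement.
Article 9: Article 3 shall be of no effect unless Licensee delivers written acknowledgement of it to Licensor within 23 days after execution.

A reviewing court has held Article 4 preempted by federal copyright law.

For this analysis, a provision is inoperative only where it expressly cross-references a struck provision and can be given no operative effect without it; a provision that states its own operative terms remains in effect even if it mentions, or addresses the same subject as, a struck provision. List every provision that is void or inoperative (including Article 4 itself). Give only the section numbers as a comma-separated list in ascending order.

Article 4 is struck. Article 5 operates only by reference to Article 4, so it falls with Article 4. Although Article 7 refers to Article 4, its operative terms do not depend on Article 4, so it remains in effect. Article 8 is a severability clause and preserves every provision that can still be given independent effect. The provisions still in force are Article 1, Article 2, Article 3, Article 6, Article 7, Article 8, and Article 9.

4, 5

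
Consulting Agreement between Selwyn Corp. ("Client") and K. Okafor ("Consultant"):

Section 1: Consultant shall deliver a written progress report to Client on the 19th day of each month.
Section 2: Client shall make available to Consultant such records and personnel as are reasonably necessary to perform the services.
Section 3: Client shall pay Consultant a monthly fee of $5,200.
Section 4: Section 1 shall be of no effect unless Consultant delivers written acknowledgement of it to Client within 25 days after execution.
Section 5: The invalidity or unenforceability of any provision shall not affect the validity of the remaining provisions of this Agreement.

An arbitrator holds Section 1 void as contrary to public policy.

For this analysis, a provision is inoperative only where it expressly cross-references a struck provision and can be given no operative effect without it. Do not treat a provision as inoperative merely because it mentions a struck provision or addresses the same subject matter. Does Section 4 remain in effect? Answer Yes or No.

Section 1 is struck. Section 4 has no operative effect of its own apart from Section 1 and is therefore inoperative. Under the severability clause in Section 5, the remaining provisions continue in force. The provisions still in force are Section 2, Section 3, and Section 5. Section 4 is among the inoperative provisions, so the answer is no.

No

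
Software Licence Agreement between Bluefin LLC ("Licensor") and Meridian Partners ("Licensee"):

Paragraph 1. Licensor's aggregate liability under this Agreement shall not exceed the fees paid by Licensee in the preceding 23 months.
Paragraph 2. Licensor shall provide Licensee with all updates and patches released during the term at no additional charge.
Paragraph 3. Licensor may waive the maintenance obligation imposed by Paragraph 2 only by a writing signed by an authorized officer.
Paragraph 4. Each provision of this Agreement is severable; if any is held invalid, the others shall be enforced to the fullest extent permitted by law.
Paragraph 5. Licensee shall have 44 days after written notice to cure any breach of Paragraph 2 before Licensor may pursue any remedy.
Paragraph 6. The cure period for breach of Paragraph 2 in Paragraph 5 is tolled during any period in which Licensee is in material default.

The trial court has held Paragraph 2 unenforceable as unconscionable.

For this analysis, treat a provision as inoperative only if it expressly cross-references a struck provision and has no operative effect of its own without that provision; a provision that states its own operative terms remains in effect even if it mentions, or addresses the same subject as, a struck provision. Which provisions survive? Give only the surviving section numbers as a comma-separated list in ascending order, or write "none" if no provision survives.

1, 4

Paragraph 2 is struck. Paragraph 3 merely fixes the waiver condition for Paragraph 2; with Paragraph 2 gone it has nothing to operate on and falls away. The only function of Paragraph 5 is the cure period for breach of Paragraph 2, so it cannot stand once Paragraph 2 is removed. Paragraph 6 has no operative effect of its own apart from Paragraph 5 and is therefore inoperative. Paragraph 4 is a severability clause and preserves every provision that can still be given independent effect. The provisions still in force are Paragraph 1 and Paragraph 4.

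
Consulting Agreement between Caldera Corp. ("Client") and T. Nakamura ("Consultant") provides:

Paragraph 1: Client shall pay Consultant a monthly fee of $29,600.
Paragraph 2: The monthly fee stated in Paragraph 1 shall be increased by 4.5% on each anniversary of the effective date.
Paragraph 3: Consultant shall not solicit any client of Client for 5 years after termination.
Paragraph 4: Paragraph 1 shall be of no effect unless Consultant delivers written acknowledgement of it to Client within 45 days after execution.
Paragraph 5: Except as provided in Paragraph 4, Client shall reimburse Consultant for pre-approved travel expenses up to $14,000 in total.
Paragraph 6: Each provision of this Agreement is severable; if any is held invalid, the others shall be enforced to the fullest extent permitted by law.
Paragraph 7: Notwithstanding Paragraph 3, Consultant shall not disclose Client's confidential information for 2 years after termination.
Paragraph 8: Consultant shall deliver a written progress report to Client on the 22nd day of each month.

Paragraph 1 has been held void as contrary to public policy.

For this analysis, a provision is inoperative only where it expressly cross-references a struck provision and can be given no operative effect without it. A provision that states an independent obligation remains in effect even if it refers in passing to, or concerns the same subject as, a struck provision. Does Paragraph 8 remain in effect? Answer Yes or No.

Paragraph 1 is struck. Paragraph 2 has no operative effect of its own apart from Paragraph 1 and is therefore inoperative. The only function of Paragraph 4 is the acknowledgement condition for Paragraph 1, so it cannot stand once Paragraph 1 is removed. Paragraph 5 mentions Paragraph 4 but its own obligation stands independently of Paragraph 4, so Paragraph 5 is not affected. Under the severability clause in Paragraph 6, the remaining provisions continue in force. That leaves Paragraph 3, Paragraph 5, Paragraph 6, Paragraph 7, and Paragraph 8 in effect. Paragraph 8 is among the surviving provisions, so the answer is yes.

Yes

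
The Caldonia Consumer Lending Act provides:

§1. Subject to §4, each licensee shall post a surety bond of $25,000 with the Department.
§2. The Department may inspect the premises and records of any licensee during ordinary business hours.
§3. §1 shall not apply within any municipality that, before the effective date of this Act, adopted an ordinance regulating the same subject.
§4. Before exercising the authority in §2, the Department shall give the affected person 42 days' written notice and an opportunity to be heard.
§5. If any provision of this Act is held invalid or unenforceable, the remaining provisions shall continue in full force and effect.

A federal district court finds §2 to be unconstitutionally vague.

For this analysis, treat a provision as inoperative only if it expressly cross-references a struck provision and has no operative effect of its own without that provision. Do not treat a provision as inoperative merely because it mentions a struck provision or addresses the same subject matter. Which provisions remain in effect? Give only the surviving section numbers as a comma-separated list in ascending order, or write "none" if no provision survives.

1, 3, 5

§2 is struck. The only function of §4 is the notice-and-hearing requirement for §2, so it cannot stand once §2 is removed. Although §1 refers to §4, its operative terms do not depend on §4, so it remains in effect. §5 is a severability clause and preserves every provision that can still be given independent effect. The provisions still in force are §1, §3, and §5.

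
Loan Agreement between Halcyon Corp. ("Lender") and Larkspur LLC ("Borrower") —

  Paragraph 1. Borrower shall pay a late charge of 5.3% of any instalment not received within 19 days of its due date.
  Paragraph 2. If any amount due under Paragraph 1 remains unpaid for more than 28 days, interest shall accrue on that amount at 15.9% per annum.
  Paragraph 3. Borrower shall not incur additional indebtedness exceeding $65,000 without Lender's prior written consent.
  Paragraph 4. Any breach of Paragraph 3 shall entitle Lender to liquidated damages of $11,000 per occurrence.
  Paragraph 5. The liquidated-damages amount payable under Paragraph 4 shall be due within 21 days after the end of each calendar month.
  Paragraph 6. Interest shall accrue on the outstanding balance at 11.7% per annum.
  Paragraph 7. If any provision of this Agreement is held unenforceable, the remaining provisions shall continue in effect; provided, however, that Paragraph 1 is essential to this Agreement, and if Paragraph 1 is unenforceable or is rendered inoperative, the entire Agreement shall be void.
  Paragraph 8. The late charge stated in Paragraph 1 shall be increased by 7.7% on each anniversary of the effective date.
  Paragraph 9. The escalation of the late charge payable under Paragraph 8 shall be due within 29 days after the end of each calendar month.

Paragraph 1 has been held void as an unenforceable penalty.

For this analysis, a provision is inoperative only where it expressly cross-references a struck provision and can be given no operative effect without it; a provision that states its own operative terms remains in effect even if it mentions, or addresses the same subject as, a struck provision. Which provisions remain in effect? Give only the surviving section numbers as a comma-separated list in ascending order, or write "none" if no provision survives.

none

Paragraph 1 is struck. Paragraph 2 has no operative effect of its own apart from Paragraph 1 and is therefore inoperative. Paragraph 8 operates only by reference to Paragraph 1, so it falls with Paragraph 1. The whole of Paragraph 9 is the payment deadline for the escalation of the late charge, defined by reference to Paragraph 8, so Paragraph 9 cannot stand once Paragraph 8 is removed. Paragraph 7 makes Paragraph 1 an essential term, and Paragraph 1 is the provision held invalid; under Paragraph 7, the entire Agreement is therefore void. No provision of the Agreement survives.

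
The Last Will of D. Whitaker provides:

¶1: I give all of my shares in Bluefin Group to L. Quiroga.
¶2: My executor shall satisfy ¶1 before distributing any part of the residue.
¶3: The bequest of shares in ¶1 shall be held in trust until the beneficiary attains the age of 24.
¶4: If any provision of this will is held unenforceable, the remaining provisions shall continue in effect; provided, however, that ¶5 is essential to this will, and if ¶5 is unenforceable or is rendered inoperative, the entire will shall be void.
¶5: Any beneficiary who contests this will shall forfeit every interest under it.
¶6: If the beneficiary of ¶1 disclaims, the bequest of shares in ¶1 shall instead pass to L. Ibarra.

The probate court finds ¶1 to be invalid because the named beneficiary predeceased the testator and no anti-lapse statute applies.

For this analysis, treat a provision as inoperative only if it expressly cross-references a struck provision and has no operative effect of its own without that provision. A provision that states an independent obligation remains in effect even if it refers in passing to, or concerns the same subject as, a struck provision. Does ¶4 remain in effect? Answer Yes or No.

Yes

¶1 is struck. ¶2 merely fixes the priority direction for ¶1; with ¶1 gone it has nothing to operate on and falls away. ¶3 has no operative effect of its own apart from ¶1 and is therefore inoperative. The only function of ¶6 is the alternative disposition for ¶1, so it cannot stand once ¶1 is removed. ¶4 makes ¶5 an essential term, but ¶5 is unaffected, so the severability proviso in ¶4 preserves the remaining provisions. The provisions still in force are ¶4 and ¶5. ¶4 is among the surviving provisions, so the answer is yes.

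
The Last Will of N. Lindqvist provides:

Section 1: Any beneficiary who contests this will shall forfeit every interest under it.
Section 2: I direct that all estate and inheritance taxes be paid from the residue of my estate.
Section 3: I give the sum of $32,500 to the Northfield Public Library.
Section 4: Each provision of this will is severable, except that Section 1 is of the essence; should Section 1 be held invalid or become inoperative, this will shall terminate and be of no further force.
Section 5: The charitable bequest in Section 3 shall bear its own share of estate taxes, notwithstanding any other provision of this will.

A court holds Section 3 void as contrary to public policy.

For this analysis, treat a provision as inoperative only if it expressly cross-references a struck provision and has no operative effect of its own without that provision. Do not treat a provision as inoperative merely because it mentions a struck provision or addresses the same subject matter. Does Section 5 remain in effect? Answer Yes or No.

Section 3 is struck. Section 5 merely fixes the tax charge on Section 3; with Section 3 gone it has nothing to operate on and falls away. Section 4 makes Section 1 an essential term, but Section 1 is unaffected, so the severability proviso in Section 4 preserves the remaining provisions. Section 1, Section 2, and Section 4 remain in effect. Section 5 is among the inoperative provisions, so the answer is no.

No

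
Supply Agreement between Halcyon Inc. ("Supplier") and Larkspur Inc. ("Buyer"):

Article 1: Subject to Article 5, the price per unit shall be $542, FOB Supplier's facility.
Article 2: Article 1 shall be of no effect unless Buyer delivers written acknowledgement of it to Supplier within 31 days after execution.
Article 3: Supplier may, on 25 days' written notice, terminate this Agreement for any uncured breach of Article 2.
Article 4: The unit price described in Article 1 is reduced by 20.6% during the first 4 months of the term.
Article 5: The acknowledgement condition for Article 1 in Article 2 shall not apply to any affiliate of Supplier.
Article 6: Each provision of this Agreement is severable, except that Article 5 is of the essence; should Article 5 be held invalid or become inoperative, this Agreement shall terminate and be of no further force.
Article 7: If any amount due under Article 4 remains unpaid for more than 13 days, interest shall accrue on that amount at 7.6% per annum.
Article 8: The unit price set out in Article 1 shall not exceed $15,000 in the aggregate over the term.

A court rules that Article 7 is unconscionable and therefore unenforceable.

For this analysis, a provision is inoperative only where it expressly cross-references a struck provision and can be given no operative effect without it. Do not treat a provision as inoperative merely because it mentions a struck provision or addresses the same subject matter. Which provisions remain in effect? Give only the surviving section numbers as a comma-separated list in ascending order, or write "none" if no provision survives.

1, 2, 3, 4, 5, 6, 8

Article 7 is struck. Nothing else in the Agreement is defined by reference to Article 7. Article 6 makes Article 5 an essential term, but Article 5 is unaffected, so the severability proviso in Article 6 preserves the remaining provisions. Article 1, Article 2, Article 3, Article 4, Article 5, Article 6, and Article 8 remain in effect.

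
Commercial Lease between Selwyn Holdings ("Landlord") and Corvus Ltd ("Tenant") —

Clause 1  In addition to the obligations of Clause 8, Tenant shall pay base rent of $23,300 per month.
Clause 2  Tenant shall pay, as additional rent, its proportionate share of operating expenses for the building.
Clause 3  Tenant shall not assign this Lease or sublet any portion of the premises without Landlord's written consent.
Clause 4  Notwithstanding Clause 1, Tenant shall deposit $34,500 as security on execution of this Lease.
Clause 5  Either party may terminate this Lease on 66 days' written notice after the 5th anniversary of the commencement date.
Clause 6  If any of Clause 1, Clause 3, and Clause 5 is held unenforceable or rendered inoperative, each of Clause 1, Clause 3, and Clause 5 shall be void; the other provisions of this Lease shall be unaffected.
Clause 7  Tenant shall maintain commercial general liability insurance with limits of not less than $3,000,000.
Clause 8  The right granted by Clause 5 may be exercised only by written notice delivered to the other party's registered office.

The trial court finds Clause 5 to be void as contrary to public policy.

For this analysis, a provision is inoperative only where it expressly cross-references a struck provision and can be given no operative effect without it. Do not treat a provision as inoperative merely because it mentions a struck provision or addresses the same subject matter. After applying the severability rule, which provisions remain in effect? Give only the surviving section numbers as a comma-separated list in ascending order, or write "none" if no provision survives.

2, 4, 6, 7

Clause 5 is struck. The only function of Clause 8 is the notice requirement for Clause 5, so it cannot stand once Clause 5 is removed. Although Clause 4 refers to Clause 1, its operative terms do not depend on Clause 1, so it remains in effect. Clause 6 declares Clause 1, Clause 3, and Clause 5 mutually dependent; since one of them has fallen, all of them are of no effect. That brings down Clause 1 and Clause 3 as well. The remainder continues in force under Clause 6. That leaves Clause 2, Clause 4, Clause 6, and Clause 7 in effect.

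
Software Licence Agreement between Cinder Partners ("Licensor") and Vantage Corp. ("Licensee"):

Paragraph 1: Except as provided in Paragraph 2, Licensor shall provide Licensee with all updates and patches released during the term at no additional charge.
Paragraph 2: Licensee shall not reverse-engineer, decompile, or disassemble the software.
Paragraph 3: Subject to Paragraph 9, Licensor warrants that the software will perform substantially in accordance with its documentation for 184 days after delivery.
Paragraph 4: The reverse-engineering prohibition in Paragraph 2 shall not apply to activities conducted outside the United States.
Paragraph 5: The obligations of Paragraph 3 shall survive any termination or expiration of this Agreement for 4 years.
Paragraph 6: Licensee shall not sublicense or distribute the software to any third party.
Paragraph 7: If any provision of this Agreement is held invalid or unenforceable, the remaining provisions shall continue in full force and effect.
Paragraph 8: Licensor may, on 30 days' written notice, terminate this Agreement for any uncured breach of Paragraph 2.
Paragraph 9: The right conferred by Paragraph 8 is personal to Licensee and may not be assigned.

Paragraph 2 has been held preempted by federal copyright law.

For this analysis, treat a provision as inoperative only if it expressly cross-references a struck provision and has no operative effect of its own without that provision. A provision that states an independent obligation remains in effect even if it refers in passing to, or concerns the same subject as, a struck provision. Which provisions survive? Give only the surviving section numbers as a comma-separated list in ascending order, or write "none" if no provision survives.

Paragraph 2 is struck. Paragraph 4 operates only by reference to Paragraph 2, so it falls with Paragraph 2. Paragraph 8 has no operative effect of its own apart from Paragraph 2 and is therefore inoperative. Paragraph 9 operates only by reference to Paragraph 8, so it falls with Paragraph 8. Paragraph 1 mentions Paragraph 2 but its own obligation stands independently of Paragraph 2, so Paragraph 1 is not affected. Although Paragraph 3 refers to Paragraph 9, its operative terms do not depend on Paragraph 9, so it remains in effect. Paragraph 7 is a severability clause and preserves every provision that can still be given independent effect. That leaves Paragraph 1, Paragraph 3, Paragraph 5, Paragraph 6, and Paragraph 7 in effect.

1, 3, 5, 6, 7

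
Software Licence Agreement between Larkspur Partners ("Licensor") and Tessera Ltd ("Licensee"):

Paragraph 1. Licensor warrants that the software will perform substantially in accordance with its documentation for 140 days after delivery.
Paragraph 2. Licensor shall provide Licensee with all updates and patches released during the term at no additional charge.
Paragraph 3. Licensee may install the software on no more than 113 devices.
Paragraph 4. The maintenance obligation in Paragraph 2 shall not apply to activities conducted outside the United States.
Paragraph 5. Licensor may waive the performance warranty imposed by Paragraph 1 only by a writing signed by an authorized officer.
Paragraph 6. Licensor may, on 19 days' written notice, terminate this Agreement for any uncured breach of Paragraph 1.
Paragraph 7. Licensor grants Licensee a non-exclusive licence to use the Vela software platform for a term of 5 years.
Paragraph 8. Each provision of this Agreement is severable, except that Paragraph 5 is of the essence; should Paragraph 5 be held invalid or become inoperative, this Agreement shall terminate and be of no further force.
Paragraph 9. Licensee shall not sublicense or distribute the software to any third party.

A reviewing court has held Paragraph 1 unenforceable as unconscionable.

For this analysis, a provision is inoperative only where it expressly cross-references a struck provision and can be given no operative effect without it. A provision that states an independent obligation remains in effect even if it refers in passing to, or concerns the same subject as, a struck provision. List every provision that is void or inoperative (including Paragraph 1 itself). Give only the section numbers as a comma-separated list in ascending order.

Paragraph 1 is struck. Paragraph 5 operates only by reference to Paragraph 1, so it falls with Paragraph 1. The only function of Paragraph 6 is the termination right for breach of Paragraph 1, so it cannot stand once Paragraph 1 is removed. Paragraph 8 makes Paragraph 5 an essential term, and Paragraph 5 has been rendered inoperative by the cascade; under Paragraph 8, the entire Agreement is therefore void. No provision of the Agreement survives.

1, 2, 3, 4, 5, 6, 7, 8, 9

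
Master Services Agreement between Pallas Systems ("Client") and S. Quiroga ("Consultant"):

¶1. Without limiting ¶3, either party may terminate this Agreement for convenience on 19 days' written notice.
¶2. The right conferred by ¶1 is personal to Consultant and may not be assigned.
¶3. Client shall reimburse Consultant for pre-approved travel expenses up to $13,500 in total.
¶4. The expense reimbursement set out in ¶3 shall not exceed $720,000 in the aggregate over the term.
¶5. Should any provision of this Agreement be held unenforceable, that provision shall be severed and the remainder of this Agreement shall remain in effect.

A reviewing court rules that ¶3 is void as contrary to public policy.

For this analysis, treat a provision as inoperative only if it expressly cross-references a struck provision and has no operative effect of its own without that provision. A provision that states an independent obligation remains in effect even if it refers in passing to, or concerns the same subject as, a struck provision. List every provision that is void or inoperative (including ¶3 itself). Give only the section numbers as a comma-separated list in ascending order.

3, 4

¶3 is struck. ¶4 does nothing except set the aggregate cap on the expense reimbursement by reference to ¶3; with ¶3 gone it has no independent effect and is inoperative. ¶1 mentions ¶3 but its own obligation stands independently of ¶3, so ¶1 is not affected. Under the severability clause in ¶5, the remaining provisions continue in force. The provisions still in force are ¶1, ¶2, and ¶5.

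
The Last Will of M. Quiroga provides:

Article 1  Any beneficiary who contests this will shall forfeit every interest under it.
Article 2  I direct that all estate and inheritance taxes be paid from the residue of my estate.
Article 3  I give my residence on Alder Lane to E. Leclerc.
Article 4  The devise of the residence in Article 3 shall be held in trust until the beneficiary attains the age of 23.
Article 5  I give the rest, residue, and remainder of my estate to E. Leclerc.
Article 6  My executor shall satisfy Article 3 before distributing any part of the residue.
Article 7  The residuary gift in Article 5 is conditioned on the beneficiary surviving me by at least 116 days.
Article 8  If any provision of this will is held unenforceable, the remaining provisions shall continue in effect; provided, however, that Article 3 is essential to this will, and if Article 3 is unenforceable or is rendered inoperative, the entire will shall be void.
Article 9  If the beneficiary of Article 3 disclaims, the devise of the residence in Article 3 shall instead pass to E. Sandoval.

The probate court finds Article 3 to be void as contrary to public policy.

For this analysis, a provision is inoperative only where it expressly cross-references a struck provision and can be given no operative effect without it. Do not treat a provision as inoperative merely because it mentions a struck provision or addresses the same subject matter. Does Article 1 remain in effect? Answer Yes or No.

Article 3 is struck. Article 4 merely fixes the trust for Article 3; with Article 3 gone it has nothing to operate on and falls away. Article 6 has no operative effect of its own apart from Article 3 and is therefore inoperative. The only function of Article 9 is the alternative disposition for Article 3, so it cannot stand once Article 3 is removed. Article 8 makes Article 3 an essential term, and Article 3 is the provision held invalid; under Article 8, the entire will is therefore void. No provision of the will survives. Article 1 is among the inoperative provisions, so the answer is no.

No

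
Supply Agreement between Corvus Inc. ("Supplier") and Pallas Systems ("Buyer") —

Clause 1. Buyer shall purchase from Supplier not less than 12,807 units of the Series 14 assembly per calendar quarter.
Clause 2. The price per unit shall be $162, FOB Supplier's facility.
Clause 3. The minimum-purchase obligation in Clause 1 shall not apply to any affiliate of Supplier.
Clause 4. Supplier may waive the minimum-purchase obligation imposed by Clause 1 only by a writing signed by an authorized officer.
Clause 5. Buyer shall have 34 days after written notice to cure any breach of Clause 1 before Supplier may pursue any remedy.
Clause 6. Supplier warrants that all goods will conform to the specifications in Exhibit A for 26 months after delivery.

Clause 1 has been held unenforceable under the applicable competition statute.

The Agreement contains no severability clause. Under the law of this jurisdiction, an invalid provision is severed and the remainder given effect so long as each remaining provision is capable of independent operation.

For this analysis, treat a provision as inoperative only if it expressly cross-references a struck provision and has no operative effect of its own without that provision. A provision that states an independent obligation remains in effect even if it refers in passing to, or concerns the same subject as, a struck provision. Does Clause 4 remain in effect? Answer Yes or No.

Clause 1 is struck. Clause 3 does nothing except set the carve-out from the minimum-purchase obligation by reference to Clause 1; with Clause 1 gone it has no independent effect and is inoperative. Clause 4 merely fixes the waiver condition for Clause 1; with Clause 1 gone it has nothing to operate on and falls away. Clause 5 merely fixes the cure period for breach of Clause 1; with Clause 1 gone it has nothing to operate on and falls away. With no severability clause, the stated default rule severs what cannot stand and enforces each remaining provision that can operate on its own. That leaves Clause 2 and Clause 6 in effect. Clause 4 is among the inoperative provisions, so the answer is no.

No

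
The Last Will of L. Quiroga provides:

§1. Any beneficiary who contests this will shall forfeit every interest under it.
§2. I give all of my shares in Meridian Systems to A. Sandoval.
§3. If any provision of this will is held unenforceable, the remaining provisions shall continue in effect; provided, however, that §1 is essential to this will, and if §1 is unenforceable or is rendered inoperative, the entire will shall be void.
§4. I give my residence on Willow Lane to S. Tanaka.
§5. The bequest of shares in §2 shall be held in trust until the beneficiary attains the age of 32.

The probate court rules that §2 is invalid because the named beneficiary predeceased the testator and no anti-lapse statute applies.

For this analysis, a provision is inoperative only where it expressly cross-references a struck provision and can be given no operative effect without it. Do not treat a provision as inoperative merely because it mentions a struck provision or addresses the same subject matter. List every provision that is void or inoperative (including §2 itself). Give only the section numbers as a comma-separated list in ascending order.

2, 5

§2 is struck. The only function of §5 is the trust for §2, so it cannot stand once §2 is removed. §3 makes §1 an essential term, but §1 is unaffected, so the severability proviso in §3 preserves the remaining provisions. That leaves §1, §3, and §4 in effect.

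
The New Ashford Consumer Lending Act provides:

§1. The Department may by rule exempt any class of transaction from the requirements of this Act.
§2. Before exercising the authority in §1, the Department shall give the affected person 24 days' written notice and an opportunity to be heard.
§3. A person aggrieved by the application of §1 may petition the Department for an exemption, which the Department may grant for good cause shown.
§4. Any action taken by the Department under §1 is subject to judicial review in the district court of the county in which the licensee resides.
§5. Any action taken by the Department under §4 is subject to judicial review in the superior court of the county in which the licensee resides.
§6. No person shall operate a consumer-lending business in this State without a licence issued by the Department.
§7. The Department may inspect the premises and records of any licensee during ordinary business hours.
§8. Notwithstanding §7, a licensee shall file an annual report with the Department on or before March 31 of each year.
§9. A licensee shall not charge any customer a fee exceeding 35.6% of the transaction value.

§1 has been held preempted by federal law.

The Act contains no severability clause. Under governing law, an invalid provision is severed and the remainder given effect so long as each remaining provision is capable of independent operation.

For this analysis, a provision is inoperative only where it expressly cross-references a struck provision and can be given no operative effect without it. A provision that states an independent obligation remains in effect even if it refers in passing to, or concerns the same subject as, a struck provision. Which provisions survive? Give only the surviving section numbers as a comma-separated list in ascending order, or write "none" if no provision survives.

6, 7, 8, 9

§1 is struck. §2 merely fixes the notice-and-hearing requirement for §1; with §1 gone it has nothing to operate on and falls away. §3 merely fixes the exemption procedure for §1; with §1 gone it has nothing to operate on and falls away. §4 operates only by reference to §1, so it falls with §1. The only function of §5 is the judicial-review right for §4, so it cannot stand once §4 is removed. Under the stated default rule, only provisions that cannot operate independently fall away; the rest are enforced. The provisions still in force are §6, §7, §8, and §9.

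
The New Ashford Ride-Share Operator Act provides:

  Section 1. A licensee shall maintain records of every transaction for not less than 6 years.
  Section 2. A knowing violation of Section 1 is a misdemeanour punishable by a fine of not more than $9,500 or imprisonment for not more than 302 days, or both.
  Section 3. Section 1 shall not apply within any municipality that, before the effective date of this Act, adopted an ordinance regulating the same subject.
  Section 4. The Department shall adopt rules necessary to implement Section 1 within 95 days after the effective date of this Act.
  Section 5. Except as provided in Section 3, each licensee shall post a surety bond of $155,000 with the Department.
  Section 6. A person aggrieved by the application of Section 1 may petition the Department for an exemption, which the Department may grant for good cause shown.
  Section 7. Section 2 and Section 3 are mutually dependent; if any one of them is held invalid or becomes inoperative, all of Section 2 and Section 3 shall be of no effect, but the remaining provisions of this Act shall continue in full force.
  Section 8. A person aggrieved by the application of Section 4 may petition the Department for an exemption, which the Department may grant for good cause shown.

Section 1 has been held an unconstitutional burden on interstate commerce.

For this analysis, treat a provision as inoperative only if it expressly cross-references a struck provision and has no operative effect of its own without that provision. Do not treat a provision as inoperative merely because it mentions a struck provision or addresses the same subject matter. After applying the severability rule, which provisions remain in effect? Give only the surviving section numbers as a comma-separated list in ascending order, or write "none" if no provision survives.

5, 7

Section 1 is struck. The only function of Section 2 is the criminal penalty for violating Section 1, so it cannot stand once Section 1 is removed. The only function of Section 3 is the local-preemption carve-out from Section 1, so it cannot stand once Section 1 is removed. The only function of Section 4 is the rulemaking mandate for Section 1, so it cannot stand once Section 1 is removed. Section 6 merely fixes the exemption procedure for Section 1; with Section 1 gone it has nothing to operate on and falls away. The only function of Section 8 is the exemption procedure for Section 4, so it cannot stand once Section 4 is removed. Although Section 5 refers to Section 3, its operative terms do not depend on Section 3, so it remains in effect. Section 7 declares Section 2 and Section 3 mutually dependent; since one of them has fallen, all of them are of no effect. The remainder continues in force under Section 7. That leaves Section 5 and Section 7 in effect.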